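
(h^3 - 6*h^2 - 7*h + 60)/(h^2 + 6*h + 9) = (h^2 - 9*h + 20)/(h + 3)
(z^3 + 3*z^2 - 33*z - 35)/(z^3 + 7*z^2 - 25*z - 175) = (z + 1)/(z + 5)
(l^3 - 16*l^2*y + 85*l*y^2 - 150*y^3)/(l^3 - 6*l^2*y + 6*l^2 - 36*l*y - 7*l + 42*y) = (l^2 - 10*l*y + 25*y^2)/(l^2 + 6*l - 7)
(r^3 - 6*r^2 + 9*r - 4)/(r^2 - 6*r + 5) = (r^2 - 5*r + 4)/(r - 5)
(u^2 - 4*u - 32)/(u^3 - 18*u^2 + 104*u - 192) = (u + 4)/(u^2 - 10*u + 24)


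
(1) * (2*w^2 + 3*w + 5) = 2*w^2 + 3*w + 5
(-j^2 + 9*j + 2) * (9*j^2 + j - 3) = -9*j^4 + 80*j^3 + 30*j^2 - 25*j - 6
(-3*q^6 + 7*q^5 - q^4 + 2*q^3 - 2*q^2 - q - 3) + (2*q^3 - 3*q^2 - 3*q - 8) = -3*q^6 + 7*q^5 - q^4 + 4*q^3 - 5*q^2 - 4*q - 11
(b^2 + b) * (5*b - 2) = 5*b^3 + 3*b^2 - 2*b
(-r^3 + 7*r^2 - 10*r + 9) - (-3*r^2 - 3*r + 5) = -r^3 + 10*r^2 - 7*r + 4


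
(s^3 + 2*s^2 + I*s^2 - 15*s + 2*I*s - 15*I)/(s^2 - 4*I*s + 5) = (s^2 + 2*s - 15)/(s - 5*I)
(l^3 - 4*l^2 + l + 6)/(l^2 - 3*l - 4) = (l^2 - 5*l + 6)/(l - 4)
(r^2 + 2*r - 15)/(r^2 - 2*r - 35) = (r - 3)/(r - 7)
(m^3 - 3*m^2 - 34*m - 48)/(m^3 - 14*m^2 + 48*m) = (m^2 + 5*m + 6)/(m*(m - 6))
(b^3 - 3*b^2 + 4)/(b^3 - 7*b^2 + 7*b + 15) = (b^2 - 4*b + 4)/(b^2 - 8*b + 15)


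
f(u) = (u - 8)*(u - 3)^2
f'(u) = (u - 8)*(2*u - 6) + (u - 3)^2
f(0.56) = -44.29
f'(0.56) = 42.26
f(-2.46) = -311.83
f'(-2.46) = 144.03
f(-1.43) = -185.06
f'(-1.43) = 103.17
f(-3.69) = -523.20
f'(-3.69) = 201.17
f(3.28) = -0.37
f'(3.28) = -2.56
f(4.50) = -7.88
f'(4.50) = -8.25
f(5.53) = -15.81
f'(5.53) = -6.10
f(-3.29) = -446.68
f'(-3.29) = 181.59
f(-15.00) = -7452.00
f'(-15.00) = 1152.00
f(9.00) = 36.00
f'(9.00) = 48.00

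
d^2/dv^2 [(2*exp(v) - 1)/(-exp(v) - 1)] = 3*(exp(v) - 1)*exp(v)/(exp(3*v) + 3*exp(2*v) + 3*exp(v) + 1)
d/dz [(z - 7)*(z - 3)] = 2*z - 10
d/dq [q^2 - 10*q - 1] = 2*q - 10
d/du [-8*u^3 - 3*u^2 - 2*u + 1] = -24*u^2 - 6*u - 2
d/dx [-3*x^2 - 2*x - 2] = -6*x - 2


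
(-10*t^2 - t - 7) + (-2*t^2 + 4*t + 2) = -12*t^2 + 3*t - 5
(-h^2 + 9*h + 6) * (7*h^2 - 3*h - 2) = -7*h^4 + 66*h^3 + 17*h^2 - 36*h - 12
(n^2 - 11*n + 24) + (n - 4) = n^2 - 10*n + 20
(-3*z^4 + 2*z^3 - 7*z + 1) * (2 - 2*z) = 6*z^5 - 10*z^4 + 4*z^3 + 14*z^2 - 16*z + 2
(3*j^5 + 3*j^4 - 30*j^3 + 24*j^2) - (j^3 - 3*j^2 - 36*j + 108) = 3*j^5 + 3*j^4 - 31*j^3 + 27*j^2 + 36*j - 108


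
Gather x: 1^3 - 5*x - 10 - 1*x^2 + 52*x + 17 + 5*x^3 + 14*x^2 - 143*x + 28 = 5*x^3 + 13*x^2 - 96*x + 36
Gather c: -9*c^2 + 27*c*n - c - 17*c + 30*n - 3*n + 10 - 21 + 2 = -9*c^2 + c*(27*n - 18) + 27*n - 9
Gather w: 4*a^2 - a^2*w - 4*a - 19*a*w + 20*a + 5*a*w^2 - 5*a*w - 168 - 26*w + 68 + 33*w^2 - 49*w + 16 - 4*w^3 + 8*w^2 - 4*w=4*a^2 + 16*a - 4*w^3 + w^2*(5*a + 41) + w*(-a^2 - 24*a - 79) - 84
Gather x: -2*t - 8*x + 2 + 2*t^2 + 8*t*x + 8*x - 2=2*t^2 + 8*t*x - 2*t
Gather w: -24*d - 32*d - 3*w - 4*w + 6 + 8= -56*d - 7*w + 14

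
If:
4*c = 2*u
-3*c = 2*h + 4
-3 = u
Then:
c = -3/2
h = 1/4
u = -3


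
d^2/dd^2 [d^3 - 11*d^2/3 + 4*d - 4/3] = 6*d - 22/3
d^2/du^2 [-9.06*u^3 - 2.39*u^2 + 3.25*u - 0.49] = -54.36*u - 4.78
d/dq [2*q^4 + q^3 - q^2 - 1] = q*(8*q^2 + 3*q - 2)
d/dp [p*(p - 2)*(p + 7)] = 3*p^2 + 10*p - 14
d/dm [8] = 0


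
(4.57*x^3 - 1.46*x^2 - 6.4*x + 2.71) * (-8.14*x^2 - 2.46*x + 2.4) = -37.1998*x^5 + 0.642200000000001*x^4 + 66.6556*x^3 - 9.8194*x^2 - 22.0266*x + 6.504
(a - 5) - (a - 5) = 0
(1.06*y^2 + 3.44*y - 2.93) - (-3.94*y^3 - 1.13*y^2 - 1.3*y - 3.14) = 3.94*y^3 + 2.19*y^2 + 4.74*y + 0.21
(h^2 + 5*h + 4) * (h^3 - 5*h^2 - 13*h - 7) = h^5 - 34*h^3 - 92*h^2 - 87*h - 28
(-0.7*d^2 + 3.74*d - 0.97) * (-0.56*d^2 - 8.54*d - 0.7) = 0.392*d^4 + 3.8836*d^3 - 30.9064*d^2 + 5.6658*d + 0.679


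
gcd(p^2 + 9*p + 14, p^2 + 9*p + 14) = p^2 + 9*p + 14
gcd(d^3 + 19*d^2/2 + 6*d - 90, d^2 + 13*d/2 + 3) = d + 6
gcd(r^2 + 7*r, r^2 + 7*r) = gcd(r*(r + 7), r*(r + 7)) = r^2 + 7*r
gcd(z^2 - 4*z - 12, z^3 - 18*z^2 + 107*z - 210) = z - 6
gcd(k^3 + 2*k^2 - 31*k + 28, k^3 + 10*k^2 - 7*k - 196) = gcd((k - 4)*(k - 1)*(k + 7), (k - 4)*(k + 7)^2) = k^2 + 3*k - 28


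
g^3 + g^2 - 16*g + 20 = (g - 2)^2*(g + 5)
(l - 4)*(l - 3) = l^2 - 7*l + 12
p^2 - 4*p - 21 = (p - 7)*(p + 3)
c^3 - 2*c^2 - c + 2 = (c - 2)*(c - 1)*(c + 1)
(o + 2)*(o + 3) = o^2 + 5*o + 6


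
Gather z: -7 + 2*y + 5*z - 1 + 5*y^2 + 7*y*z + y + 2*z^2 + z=5*y^2 + 3*y + 2*z^2 + z*(7*y + 6) - 8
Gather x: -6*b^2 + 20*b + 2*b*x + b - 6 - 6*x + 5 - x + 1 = -6*b^2 + 21*b + x*(2*b - 7)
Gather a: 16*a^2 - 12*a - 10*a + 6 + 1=16*a^2 - 22*a + 7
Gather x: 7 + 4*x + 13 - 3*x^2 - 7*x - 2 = -3*x^2 - 3*x + 18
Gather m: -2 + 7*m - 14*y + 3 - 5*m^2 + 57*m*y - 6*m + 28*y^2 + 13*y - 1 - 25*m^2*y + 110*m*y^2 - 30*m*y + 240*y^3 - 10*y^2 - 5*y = m^2*(-25*y - 5) + m*(110*y^2 + 27*y + 1) + 240*y^3 + 18*y^2 - 6*y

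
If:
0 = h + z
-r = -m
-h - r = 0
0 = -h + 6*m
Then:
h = 0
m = 0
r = 0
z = 0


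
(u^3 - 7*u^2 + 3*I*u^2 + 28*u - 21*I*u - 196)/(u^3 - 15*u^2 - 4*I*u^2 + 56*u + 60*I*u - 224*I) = (u + 7*I)/(u - 8)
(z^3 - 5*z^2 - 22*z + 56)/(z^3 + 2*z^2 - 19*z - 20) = (z^3 - 5*z^2 - 22*z + 56)/(z^3 + 2*z^2 - 19*z - 20)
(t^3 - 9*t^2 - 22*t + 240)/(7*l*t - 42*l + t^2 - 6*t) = (t^2 - 3*t - 40)/(7*l + t)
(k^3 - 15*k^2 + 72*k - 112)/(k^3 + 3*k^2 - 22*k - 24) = (k^2 - 11*k + 28)/(k^2 + 7*k + 6)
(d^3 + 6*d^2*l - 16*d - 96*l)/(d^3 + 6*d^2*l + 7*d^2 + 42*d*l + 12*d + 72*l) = (d - 4)/(d + 3)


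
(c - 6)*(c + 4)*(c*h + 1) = c^3*h - 2*c^2*h + c^2 - 24*c*h - 2*c - 24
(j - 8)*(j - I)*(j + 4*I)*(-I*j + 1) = -I*j^4 + 4*j^3 + 8*I*j^3 - 32*j^2 - I*j^2 + 4*j + 8*I*j - 32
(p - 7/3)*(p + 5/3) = p^2 - 2*p/3 - 35/9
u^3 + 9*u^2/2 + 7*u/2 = u*(u + 1)*(u + 7/2)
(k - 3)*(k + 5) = k^2 + 2*k - 15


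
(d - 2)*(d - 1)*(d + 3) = d^3 - 7*d + 6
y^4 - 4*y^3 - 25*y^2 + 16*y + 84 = (y - 7)*(y - 2)*(y + 2)*(y + 3)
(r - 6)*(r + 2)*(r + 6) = r^3 + 2*r^2 - 36*r - 72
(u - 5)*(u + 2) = u^2 - 3*u - 10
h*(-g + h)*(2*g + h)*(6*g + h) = -12*g^3*h + 4*g^2*h^2 + 7*g*h^3 + h^4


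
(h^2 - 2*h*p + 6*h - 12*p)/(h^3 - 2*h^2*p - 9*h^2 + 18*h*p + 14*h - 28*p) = (h + 6)/(h^2 - 9*h + 14)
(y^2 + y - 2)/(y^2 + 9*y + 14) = (y - 1)/(y + 7)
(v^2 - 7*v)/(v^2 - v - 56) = v*(7 - v)/(-v^2 + v + 56)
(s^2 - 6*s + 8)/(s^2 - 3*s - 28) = (-s^2 + 6*s - 8)/(-s^2 + 3*s + 28)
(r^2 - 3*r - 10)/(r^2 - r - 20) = (r + 2)/(r + 4)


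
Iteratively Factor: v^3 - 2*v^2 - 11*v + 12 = (v - 4)*(v^2 + 2*v - 3) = (v - 4)*(v - 1)*(v + 3)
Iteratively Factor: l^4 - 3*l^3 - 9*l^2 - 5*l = (l + 1)*(l^3 - 4*l^2 - 5*l) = (l + 1)^2*(l^2 - 5*l) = (l - 5)*(l + 1)^2*(l)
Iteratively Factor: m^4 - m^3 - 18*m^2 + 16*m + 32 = (m + 1)*(m^3 - 2*m^2 - 16*m + 32) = (m - 2)*(m + 1)*(m^2 - 16) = (m - 2)*(m + 1)*(m + 4)*(m - 4)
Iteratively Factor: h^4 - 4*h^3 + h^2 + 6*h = (h - 3)*(h^3 - h^2 - 2*h) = (h - 3)*(h + 1)*(h^2 - 2*h) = (h - 3)*(h - 2)*(h + 1)*(h)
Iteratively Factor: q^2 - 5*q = (q - 5)*(q)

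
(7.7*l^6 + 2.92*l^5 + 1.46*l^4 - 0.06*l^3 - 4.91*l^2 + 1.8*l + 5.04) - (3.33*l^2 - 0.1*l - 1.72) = 7.7*l^6 + 2.92*l^5 + 1.46*l^4 - 0.06*l^3 - 8.24*l^2 + 1.9*l + 6.76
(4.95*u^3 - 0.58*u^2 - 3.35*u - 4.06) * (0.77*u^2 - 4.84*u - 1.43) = 3.8115*u^5 - 24.4046*u^4 - 6.8508*u^3 + 13.9172*u^2 + 24.4409*u + 5.8058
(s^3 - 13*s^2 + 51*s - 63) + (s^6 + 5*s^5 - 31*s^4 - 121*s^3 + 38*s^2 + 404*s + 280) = s^6 + 5*s^5 - 31*s^4 - 120*s^3 + 25*s^2 + 455*s + 217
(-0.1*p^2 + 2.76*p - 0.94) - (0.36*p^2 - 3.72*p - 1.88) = -0.46*p^2 + 6.48*p + 0.94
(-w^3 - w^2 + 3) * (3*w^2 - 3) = -3*w^5 - 3*w^4 + 3*w^3 + 12*w^2 - 9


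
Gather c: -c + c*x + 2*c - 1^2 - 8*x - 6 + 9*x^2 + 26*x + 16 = c*(x + 1) + 9*x^2 + 18*x + 9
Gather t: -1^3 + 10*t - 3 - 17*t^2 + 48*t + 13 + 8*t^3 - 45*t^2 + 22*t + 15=8*t^3 - 62*t^2 + 80*t + 24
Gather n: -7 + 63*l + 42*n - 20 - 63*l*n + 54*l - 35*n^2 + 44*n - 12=117*l - 35*n^2 + n*(86 - 63*l) - 39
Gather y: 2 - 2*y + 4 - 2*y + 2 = 8 - 4*y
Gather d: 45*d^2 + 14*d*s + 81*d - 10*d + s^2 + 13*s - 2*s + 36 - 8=45*d^2 + d*(14*s + 71) + s^2 + 11*s + 28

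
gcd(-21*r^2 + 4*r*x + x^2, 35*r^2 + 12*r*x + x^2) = 7*r + x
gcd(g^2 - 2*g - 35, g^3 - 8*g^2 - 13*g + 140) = g - 7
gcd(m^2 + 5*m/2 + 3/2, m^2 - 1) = m + 1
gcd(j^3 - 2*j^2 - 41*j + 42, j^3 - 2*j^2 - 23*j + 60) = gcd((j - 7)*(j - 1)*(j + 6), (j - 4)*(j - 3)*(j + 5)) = 1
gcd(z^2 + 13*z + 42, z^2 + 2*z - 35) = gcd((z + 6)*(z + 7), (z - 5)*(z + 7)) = z + 7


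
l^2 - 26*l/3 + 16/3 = (l - 8)*(l - 2/3)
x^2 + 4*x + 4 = (x + 2)^2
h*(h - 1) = h^2 - h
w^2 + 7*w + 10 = (w + 2)*(w + 5)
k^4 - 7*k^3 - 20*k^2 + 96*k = k*(k - 8)*(k - 3)*(k + 4)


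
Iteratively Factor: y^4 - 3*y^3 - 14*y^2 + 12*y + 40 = (y - 2)*(y^3 - y^2 - 16*y - 20) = (y - 2)*(y + 2)*(y^2 - 3*y - 10) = (y - 2)*(y + 2)^2*(y - 5)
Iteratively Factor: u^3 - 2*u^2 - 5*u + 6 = (u + 2)*(u^2 - 4*u + 3) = (u - 1)*(u + 2)*(u - 3)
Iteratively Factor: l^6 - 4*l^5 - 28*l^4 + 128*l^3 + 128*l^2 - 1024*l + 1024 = (l + 4)*(l^5 - 8*l^4 + 4*l^3 + 112*l^2 - 320*l + 256) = (l - 2)*(l + 4)*(l^4 - 6*l^3 - 8*l^2 + 96*l - 128) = (l - 2)*(l + 4)^2*(l^3 - 10*l^2 + 32*l - 32) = (l - 4)*(l - 2)*(l + 4)^2*(l^2 - 6*l + 8) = (l - 4)^2*(l - 2)*(l + 4)^2*(l - 2)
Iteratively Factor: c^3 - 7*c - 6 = (c + 2)*(c^2 - 2*c - 3) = (c + 1)*(c + 2)*(c - 3)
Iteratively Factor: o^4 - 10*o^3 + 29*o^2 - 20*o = (o - 4)*(o^3 - 6*o^2 + 5*o) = (o - 4)*(o - 1)*(o^2 - 5*o) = o*(o - 4)*(o - 1)*(o - 5)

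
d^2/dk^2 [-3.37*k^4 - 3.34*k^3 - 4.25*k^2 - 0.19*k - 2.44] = -40.44*k^2 - 20.04*k - 8.5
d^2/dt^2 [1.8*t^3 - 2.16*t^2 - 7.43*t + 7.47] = 10.8*t - 4.32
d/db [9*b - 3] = 9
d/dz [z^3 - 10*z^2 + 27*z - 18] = 3*z^2 - 20*z + 27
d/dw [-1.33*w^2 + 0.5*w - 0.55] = 0.5 - 2.66*w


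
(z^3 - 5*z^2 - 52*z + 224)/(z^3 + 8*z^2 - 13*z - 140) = (z - 8)/(z + 5)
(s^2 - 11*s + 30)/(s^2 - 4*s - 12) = (s - 5)/(s + 2)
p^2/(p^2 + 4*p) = p/(p + 4)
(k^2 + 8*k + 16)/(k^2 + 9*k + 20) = (k + 4)/(k + 5)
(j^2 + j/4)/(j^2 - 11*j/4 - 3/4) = j/(j - 3)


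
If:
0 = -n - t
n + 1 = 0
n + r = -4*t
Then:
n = -1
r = -3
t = 1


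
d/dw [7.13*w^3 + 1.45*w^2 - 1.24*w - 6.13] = 21.39*w^2 + 2.9*w - 1.24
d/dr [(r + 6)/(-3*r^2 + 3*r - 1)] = (3*r^2 + 36*r - 19)/(9*r^4 - 18*r^3 + 15*r^2 - 6*r + 1)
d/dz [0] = 0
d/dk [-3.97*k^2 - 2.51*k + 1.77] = -7.94*k - 2.51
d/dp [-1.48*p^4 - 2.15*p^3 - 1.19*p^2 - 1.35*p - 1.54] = -5.92*p^3 - 6.45*p^2 - 2.38*p - 1.35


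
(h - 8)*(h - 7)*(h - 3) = h^3 - 18*h^2 + 101*h - 168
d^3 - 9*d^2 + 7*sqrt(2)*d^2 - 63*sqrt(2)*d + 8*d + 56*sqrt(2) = (d - 8)*(d - 1)*(d + 7*sqrt(2))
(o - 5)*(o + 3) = o^2 - 2*o - 15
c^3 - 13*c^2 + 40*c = c*(c - 8)*(c - 5)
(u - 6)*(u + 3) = u^2 - 3*u - 18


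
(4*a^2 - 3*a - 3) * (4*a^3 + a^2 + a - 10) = 16*a^5 - 8*a^4 - 11*a^3 - 46*a^2 + 27*a + 30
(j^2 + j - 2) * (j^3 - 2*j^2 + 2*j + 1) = j^5 - j^4 - 2*j^3 + 7*j^2 - 3*j - 2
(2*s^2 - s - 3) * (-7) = -14*s^2 + 7*s + 21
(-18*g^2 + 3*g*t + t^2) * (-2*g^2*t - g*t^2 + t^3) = 36*g^4*t + 12*g^3*t^2 - 23*g^2*t^3 + 2*g*t^4 + t^5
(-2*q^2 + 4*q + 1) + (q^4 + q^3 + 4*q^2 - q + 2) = q^4 + q^3 + 2*q^2 + 3*q + 3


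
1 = 1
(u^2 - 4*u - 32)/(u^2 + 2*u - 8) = (u - 8)/(u - 2)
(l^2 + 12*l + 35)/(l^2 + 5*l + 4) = (l^2 + 12*l + 35)/(l^2 + 5*l + 4)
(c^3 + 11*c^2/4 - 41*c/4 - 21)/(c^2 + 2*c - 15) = (c^2 + 23*c/4 + 7)/(c + 5)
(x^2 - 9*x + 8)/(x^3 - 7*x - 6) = (-x^2 + 9*x - 8)/(-x^3 + 7*x + 6)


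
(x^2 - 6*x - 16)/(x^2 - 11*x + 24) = (x + 2)/(x - 3)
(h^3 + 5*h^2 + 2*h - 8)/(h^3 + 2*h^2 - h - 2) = (h + 4)/(h + 1)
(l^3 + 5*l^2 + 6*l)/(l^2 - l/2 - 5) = 2*l*(l + 3)/(2*l - 5)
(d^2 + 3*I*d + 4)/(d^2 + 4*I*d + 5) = (d + 4*I)/(d + 5*I)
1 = 1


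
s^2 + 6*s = s*(s + 6)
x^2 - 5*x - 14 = (x - 7)*(x + 2)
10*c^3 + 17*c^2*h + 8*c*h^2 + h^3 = (c + h)*(2*c + h)*(5*c + h)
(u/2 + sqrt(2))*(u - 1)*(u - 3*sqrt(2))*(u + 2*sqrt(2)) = u^4/2 - u^3/2 + sqrt(2)*u^3/2 - 8*u^2 - sqrt(2)*u^2/2 - 12*sqrt(2)*u + 8*u + 12*sqrt(2)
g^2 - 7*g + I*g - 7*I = (g - 7)*(g + I)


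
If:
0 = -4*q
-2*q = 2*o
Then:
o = 0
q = 0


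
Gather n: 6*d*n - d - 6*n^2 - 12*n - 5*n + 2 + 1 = -d - 6*n^2 + n*(6*d - 17) + 3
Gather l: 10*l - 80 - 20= 10*l - 100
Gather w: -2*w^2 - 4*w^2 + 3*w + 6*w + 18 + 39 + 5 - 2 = -6*w^2 + 9*w + 60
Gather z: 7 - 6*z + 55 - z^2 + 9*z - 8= -z^2 + 3*z + 54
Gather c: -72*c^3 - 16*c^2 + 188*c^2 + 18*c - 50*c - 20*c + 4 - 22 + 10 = -72*c^3 + 172*c^2 - 52*c - 8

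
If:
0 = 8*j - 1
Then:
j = 1/8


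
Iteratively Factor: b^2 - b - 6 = (b + 2)*(b - 3)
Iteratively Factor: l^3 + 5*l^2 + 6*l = (l + 2)*(l^2 + 3*l) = (l + 2)*(l + 3)*(l)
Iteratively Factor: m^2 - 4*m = (m)*(m - 4)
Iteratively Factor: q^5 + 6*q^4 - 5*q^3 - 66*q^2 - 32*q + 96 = (q - 1)*(q^4 + 7*q^3 + 2*q^2 - 64*q - 96) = (q - 1)*(q + 4)*(q^3 + 3*q^2 - 10*q - 24) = (q - 3)*(q - 1)*(q + 4)*(q^2 + 6*q + 8) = (q - 3)*(q - 1)*(q + 2)*(q + 4)*(q + 4)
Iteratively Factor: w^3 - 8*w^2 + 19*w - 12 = (w - 1)*(w^2 - 7*w + 12) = (w - 4)*(w - 1)*(w - 3)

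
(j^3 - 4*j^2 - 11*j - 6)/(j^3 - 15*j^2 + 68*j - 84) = (j^2 + 2*j + 1)/(j^2 - 9*j + 14)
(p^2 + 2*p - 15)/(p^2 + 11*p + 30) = (p - 3)/(p + 6)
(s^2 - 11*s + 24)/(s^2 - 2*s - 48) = (s - 3)/(s + 6)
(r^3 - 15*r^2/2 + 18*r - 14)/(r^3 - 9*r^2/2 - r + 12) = (2*r^2 - 11*r + 14)/(2*r^2 - 5*r - 12)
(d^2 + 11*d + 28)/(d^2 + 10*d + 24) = (d + 7)/(d + 6)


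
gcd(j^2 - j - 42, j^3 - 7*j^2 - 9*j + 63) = j - 7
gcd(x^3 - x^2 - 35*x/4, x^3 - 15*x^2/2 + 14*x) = x^2 - 7*x/2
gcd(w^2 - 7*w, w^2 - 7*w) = w^2 - 7*w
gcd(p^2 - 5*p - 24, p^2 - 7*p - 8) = p - 8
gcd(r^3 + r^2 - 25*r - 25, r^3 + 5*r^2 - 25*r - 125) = r^2 - 25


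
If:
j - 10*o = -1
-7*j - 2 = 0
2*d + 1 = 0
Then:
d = -1/2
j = -2/7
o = 1/14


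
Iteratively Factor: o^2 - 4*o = (o - 4)*(o)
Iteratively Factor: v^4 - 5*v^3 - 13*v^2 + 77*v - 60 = (v + 4)*(v^3 - 9*v^2 + 23*v - 15) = (v - 5)*(v + 4)*(v^2 - 4*v + 3) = (v - 5)*(v - 1)*(v + 4)*(v - 3)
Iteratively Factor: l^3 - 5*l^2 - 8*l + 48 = (l + 3)*(l^2 - 8*l + 16) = (l - 4)*(l + 3)*(l - 4)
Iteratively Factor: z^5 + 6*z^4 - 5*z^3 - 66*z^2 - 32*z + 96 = (z + 2)*(z^4 + 4*z^3 - 13*z^2 - 40*z + 48) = (z + 2)*(z + 4)*(z^3 - 13*z + 12) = (z + 2)*(z + 4)^2*(z^2 - 4*z + 3) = (z - 1)*(z + 2)*(z + 4)^2*(z - 3)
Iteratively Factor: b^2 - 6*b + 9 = (b - 3)*(b - 3)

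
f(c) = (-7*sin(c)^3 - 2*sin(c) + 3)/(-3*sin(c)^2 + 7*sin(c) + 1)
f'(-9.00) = 4.38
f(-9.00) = -1.80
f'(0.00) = -23.00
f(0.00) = 3.00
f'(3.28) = 48749.60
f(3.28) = -144.08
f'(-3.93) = 1.90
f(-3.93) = -0.21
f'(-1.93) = -0.17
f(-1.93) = -1.30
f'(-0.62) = -1.02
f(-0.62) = -1.36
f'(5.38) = 0.03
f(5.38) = -1.25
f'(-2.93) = 72.79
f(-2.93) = -5.78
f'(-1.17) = 0.18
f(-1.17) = -1.29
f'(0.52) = -1.95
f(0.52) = 0.31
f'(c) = (6*sin(c)*cos(c) - 7*cos(c))*(-7*sin(c)^3 - 2*sin(c) + 3)/(-3*sin(c)^2 + 7*sin(c) + 1)^2 + (-21*sin(c)^2*cos(c) - 2*cos(c))/(-3*sin(c)^2 + 7*sin(c) + 1)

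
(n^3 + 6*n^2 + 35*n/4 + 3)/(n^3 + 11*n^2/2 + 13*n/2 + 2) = (n + 3/2)/(n + 1)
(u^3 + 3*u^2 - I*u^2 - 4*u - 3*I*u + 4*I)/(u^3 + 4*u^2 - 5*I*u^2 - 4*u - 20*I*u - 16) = (u - 1)/(u - 4*I)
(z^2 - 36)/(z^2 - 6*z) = (z + 6)/z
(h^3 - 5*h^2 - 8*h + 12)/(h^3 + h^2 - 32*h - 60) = (h - 1)/(h + 5)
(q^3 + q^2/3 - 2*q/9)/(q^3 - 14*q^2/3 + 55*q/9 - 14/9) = q*(3*q + 2)/(3*q^2 - 13*q + 14)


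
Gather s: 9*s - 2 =9*s - 2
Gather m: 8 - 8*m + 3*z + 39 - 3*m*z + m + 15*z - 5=m*(-3*z - 7) + 18*z + 42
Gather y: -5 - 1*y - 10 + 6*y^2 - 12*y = 6*y^2 - 13*y - 15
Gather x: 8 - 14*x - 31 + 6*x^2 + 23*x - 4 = 6*x^2 + 9*x - 27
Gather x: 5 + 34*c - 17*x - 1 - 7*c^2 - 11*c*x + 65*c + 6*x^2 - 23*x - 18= -7*c^2 + 99*c + 6*x^2 + x*(-11*c - 40) - 14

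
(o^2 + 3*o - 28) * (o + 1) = o^3 + 4*o^2 - 25*o - 28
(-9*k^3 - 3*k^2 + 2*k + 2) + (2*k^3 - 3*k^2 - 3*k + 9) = -7*k^3 - 6*k^2 - k + 11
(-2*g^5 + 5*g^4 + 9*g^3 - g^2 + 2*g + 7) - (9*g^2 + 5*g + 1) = -2*g^5 + 5*g^4 + 9*g^3 - 10*g^2 - 3*g + 6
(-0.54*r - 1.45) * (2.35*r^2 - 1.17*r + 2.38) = -1.269*r^3 - 2.7757*r^2 + 0.4113*r - 3.451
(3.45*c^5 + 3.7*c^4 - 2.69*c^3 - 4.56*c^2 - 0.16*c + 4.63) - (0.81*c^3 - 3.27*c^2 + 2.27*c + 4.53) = 3.45*c^5 + 3.7*c^4 - 3.5*c^3 - 1.29*c^2 - 2.43*c + 0.0999999999999996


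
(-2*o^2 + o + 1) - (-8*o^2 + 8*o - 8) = 6*o^2 - 7*o + 9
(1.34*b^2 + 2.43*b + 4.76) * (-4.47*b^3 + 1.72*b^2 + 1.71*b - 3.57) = -5.9898*b^5 - 8.5573*b^4 - 14.8062*b^3 + 7.5587*b^2 - 0.535500000000001*b - 16.9932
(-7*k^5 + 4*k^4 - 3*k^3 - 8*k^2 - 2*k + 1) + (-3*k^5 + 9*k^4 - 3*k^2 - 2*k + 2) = -10*k^5 + 13*k^4 - 3*k^3 - 11*k^2 - 4*k + 3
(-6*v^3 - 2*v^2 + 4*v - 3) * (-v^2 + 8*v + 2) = 6*v^5 - 46*v^4 - 32*v^3 + 31*v^2 - 16*v - 6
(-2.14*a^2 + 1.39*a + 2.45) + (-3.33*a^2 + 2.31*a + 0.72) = -5.47*a^2 + 3.7*a + 3.17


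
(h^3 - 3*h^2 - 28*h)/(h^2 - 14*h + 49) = h*(h + 4)/(h - 7)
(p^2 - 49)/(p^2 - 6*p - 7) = (p + 7)/(p + 1)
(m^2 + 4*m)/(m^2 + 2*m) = (m + 4)/(m + 2)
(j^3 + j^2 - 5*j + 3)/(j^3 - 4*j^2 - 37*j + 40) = (j^2 + 2*j - 3)/(j^2 - 3*j - 40)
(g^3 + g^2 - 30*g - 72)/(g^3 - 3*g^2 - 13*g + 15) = (g^2 - 2*g - 24)/(g^2 - 6*g + 5)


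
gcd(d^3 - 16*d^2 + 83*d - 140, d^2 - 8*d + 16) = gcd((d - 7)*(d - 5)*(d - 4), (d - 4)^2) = d - 4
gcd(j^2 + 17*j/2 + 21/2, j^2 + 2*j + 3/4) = j + 3/2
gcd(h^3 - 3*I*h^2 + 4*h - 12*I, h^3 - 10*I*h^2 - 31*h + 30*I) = h^2 - 5*I*h - 6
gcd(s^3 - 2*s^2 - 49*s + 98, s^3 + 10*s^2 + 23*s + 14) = s + 7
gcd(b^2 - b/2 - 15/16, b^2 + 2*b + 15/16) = b + 3/4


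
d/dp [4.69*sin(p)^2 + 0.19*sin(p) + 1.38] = (9.38*sin(p) + 0.19)*cos(p)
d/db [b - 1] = 1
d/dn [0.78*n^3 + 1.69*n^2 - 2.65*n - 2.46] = 2.34*n^2 + 3.38*n - 2.65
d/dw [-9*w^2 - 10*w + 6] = -18*w - 10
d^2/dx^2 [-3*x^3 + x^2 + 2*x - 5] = 2 - 18*x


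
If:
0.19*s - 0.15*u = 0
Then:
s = 0.789473684210526*u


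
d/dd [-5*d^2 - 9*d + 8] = -10*d - 9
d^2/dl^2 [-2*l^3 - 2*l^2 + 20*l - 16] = -12*l - 4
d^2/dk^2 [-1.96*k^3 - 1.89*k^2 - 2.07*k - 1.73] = -11.76*k - 3.78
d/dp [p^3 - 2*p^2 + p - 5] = 3*p^2 - 4*p + 1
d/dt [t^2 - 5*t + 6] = 2*t - 5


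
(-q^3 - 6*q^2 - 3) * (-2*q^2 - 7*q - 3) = 2*q^5 + 19*q^4 + 45*q^3 + 24*q^2 + 21*q + 9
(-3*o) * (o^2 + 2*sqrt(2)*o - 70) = -3*o^3 - 6*sqrt(2)*o^2 + 210*o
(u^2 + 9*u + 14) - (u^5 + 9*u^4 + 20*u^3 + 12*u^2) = -u^5 - 9*u^4 - 20*u^3 - 11*u^2 + 9*u + 14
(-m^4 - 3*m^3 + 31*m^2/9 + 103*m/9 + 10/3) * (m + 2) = -m^5 - 5*m^4 - 23*m^3/9 + 55*m^2/3 + 236*m/9 + 20/3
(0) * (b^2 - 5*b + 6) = 0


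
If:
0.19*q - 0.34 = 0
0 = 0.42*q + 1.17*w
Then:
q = 1.79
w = -0.64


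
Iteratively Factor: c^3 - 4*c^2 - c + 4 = (c + 1)*(c^2 - 5*c + 4) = (c - 4)*(c + 1)*(c - 1)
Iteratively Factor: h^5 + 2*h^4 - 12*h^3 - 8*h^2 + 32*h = (h - 2)*(h^4 + 4*h^3 - 4*h^2 - 16*h) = (h - 2)^2*(h^3 + 6*h^2 + 8*h) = h*(h - 2)^2*(h^2 + 6*h + 8) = h*(h - 2)^2*(h + 2)*(h + 4)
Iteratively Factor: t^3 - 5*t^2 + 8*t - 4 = (t - 1)*(t^2 - 4*t + 4) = (t - 2)*(t - 1)*(t - 2)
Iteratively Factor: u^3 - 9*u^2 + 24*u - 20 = (u - 2)*(u^2 - 7*u + 10) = (u - 5)*(u - 2)*(u - 2)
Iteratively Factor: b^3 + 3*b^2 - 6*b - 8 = (b + 4)*(b^2 - b - 2) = (b - 2)*(b + 4)*(b + 1)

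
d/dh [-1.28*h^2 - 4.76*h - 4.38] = -2.56*h - 4.76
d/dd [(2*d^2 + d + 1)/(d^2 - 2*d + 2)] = (-5*d^2 + 6*d + 4)/(d^4 - 4*d^3 + 8*d^2 - 8*d + 4)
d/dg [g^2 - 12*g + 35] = 2*g - 12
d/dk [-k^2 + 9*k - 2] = 9 - 2*k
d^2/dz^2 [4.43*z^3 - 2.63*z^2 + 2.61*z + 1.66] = 26.58*z - 5.26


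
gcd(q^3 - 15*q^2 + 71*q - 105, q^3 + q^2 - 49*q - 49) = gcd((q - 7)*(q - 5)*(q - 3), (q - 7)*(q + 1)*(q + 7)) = q - 7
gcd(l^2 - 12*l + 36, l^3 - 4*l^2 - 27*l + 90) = l - 6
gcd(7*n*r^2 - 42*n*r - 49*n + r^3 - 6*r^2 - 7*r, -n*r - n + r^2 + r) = r + 1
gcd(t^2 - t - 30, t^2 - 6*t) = t - 6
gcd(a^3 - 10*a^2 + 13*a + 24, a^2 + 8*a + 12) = 1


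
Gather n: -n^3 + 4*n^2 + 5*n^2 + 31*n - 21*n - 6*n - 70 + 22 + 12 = -n^3 + 9*n^2 + 4*n - 36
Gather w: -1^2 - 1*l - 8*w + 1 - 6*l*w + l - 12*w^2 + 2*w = -12*w^2 + w*(-6*l - 6)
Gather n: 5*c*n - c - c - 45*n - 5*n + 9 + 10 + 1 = -2*c + n*(5*c - 50) + 20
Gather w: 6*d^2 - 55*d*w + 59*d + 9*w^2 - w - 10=6*d^2 + 59*d + 9*w^2 + w*(-55*d - 1) - 10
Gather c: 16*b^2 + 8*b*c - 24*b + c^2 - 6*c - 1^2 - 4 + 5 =16*b^2 - 24*b + c^2 + c*(8*b - 6)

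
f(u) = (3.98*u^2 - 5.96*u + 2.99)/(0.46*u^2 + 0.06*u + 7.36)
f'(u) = (-0.92*u - 0.06)*(3.98*u^2 - 5.96*u + 2.99)/(0.46*u^2 + 0.06*u + 7.36)^2 + (7.96*u - 5.96)/(0.46*u^2 + 0.06*u + 7.36)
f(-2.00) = 3.40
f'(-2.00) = -1.74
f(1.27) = 0.23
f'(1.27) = 0.47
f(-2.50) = 4.24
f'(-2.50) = -1.62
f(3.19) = 2.00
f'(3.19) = 1.10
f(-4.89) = 7.05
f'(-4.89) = -0.75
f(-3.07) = 5.11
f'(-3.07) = -1.41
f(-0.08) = 0.47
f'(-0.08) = -0.90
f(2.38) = 1.12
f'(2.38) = 1.03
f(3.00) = 1.79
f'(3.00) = 1.10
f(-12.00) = 8.89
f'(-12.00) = -0.05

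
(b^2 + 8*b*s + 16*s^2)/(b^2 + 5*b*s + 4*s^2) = (b + 4*s)/(b + s)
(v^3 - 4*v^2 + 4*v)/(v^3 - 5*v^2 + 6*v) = (v - 2)/(v - 3)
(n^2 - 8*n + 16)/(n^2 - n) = (n^2 - 8*n + 16)/(n*(n - 1))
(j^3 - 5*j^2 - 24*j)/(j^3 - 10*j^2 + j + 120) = j/(j - 5)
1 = 1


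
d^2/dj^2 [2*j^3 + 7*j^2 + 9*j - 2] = 12*j + 14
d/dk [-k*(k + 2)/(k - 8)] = (-k^2 + 16*k + 16)/(k^2 - 16*k + 64)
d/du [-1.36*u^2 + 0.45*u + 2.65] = 0.45 - 2.72*u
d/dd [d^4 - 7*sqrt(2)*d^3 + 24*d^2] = d*(4*d^2 - 21*sqrt(2)*d + 48)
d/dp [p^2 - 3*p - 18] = 2*p - 3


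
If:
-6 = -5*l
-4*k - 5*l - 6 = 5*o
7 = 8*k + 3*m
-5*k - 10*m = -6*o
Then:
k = 566/253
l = 6/5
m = -919/253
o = -1060/253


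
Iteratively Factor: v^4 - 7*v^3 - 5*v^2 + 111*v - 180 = (v - 5)*(v^3 - 2*v^2 - 15*v + 36) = (v - 5)*(v - 3)*(v^2 + v - 12) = (v - 5)*(v - 3)*(v + 4)*(v - 3)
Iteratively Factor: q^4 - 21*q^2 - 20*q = (q)*(q^3 - 21*q - 20) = q*(q - 5)*(q^2 + 5*q + 4) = q*(q - 5)*(q + 4)*(q + 1)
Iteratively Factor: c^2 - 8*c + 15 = (c - 5)*(c - 3)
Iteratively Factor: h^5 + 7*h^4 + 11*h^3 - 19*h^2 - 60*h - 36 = (h + 1)*(h^4 + 6*h^3 + 5*h^2 - 24*h - 36) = (h - 2)*(h + 1)*(h^3 + 8*h^2 + 21*h + 18) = (h - 2)*(h + 1)*(h + 2)*(h^2 + 6*h + 9) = (h - 2)*(h + 1)*(h + 2)*(h + 3)*(h + 3)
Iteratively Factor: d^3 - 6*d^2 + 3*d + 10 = (d + 1)*(d^2 - 7*d + 10) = (d - 5)*(d + 1)*(d - 2)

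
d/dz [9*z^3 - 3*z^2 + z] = 27*z^2 - 6*z + 1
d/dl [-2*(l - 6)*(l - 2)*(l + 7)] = -6*l^2 + 4*l + 88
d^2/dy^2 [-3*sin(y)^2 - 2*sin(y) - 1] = 2*sin(y) - 6*cos(2*y)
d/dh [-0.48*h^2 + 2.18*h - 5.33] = 2.18 - 0.96*h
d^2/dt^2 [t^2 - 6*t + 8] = 2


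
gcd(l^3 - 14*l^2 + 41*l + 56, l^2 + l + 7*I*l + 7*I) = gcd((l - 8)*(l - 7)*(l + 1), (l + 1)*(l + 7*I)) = l + 1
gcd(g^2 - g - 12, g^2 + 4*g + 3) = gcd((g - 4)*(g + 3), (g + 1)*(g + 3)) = g + 3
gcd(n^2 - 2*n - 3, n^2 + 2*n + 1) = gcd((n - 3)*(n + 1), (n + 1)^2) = n + 1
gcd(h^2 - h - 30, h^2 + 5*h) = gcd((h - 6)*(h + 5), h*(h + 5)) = h + 5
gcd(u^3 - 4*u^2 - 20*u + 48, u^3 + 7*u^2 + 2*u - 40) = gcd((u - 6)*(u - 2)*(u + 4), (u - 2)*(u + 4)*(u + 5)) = u^2 + 2*u - 8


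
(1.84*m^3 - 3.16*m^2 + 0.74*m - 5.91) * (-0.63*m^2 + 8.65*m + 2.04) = -1.1592*m^5 + 17.9068*m^4 - 24.0466*m^3 + 3.6779*m^2 - 49.6119*m - 12.0564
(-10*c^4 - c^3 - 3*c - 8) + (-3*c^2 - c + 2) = -10*c^4 - c^3 - 3*c^2 - 4*c - 6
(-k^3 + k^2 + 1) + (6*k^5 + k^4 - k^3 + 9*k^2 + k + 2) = 6*k^5 + k^4 - 2*k^3 + 10*k^2 + k + 3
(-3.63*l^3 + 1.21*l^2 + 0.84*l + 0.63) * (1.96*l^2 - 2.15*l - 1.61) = -7.1148*l^5 + 10.1761*l^4 + 4.8892*l^3 - 2.5193*l^2 - 2.7069*l - 1.0143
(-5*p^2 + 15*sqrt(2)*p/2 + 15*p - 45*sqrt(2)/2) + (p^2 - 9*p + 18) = -4*p^2 + 6*p + 15*sqrt(2)*p/2 - 45*sqrt(2)/2 + 18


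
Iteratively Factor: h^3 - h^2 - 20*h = (h)*(h^2 - h - 20) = h*(h + 4)*(h - 5)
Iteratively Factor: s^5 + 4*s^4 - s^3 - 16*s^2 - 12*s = (s - 2)*(s^4 + 6*s^3 + 11*s^2 + 6*s) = (s - 2)*(s + 1)*(s^3 + 5*s^2 + 6*s) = (s - 2)*(s + 1)*(s + 3)*(s^2 + 2*s) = (s - 2)*(s + 1)*(s + 2)*(s + 3)*(s)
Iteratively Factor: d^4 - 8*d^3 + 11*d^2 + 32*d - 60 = (d - 2)*(d^3 - 6*d^2 - d + 30) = (d - 5)*(d - 2)*(d^2 - d - 6) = (d - 5)*(d - 3)*(d - 2)*(d + 2)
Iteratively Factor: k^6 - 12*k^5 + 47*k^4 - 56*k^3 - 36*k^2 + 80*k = (k)*(k^5 - 12*k^4 + 47*k^3 - 56*k^2 - 36*k + 80) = k*(k - 5)*(k^4 - 7*k^3 + 12*k^2 + 4*k - 16) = k*(k - 5)*(k - 2)*(k^3 - 5*k^2 + 2*k + 8) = k*(k - 5)*(k - 4)*(k - 2)*(k^2 - k - 2) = k*(k - 5)*(k - 4)*(k - 2)*(k + 1)*(k - 2)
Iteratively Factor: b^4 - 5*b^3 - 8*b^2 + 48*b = (b - 4)*(b^3 - b^2 - 12*b) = b*(b - 4)*(b^2 - b - 12) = b*(b - 4)*(b + 3)*(b - 4)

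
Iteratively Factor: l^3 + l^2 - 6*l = (l + 3)*(l^2 - 2*l) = l*(l + 3)*(l - 2)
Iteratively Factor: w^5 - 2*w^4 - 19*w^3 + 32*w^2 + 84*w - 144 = (w + 3)*(w^4 - 5*w^3 - 4*w^2 + 44*w - 48) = (w + 3)^2*(w^3 - 8*w^2 + 20*w - 16) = (w - 4)*(w + 3)^2*(w^2 - 4*w + 4) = (w - 4)*(w - 2)*(w + 3)^2*(w - 2)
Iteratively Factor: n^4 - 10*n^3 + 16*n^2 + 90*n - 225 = (n - 3)*(n^3 - 7*n^2 - 5*n + 75) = (n - 5)*(n - 3)*(n^2 - 2*n - 15) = (n - 5)*(n - 3)*(n + 3)*(n - 5)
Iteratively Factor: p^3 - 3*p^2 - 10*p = (p + 2)*(p^2 - 5*p) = (p - 5)*(p + 2)*(p)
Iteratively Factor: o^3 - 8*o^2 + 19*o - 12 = (o - 3)*(o^2 - 5*o + 4) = (o - 3)*(o - 1)*(o - 4)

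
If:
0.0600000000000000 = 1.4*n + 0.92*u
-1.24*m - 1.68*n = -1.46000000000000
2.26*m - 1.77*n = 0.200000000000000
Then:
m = 0.49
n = 0.51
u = -0.71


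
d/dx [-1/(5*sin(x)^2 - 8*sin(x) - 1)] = 2*(5*sin(x) - 4)*cos(x)/(-5*sin(x)^2 + 8*sin(x) + 1)^2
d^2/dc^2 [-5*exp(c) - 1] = -5*exp(c)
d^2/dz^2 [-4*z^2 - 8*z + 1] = -8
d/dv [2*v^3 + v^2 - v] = 6*v^2 + 2*v - 1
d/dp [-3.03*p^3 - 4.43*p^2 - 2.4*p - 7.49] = -9.09*p^2 - 8.86*p - 2.4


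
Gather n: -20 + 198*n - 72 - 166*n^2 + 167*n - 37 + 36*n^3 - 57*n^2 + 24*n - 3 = 36*n^3 - 223*n^2 + 389*n - 132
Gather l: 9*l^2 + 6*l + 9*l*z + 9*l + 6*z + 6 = 9*l^2 + l*(9*z + 15) + 6*z + 6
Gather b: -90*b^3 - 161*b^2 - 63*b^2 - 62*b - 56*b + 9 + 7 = -90*b^3 - 224*b^2 - 118*b + 16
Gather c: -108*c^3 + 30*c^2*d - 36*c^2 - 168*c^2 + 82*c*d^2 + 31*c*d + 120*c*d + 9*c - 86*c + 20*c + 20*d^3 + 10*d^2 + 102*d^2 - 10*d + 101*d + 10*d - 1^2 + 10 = -108*c^3 + c^2*(30*d - 204) + c*(82*d^2 + 151*d - 57) + 20*d^3 + 112*d^2 + 101*d + 9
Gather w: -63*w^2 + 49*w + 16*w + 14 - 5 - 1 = -63*w^2 + 65*w + 8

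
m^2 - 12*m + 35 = (m - 7)*(m - 5)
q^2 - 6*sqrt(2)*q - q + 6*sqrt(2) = (q - 1)*(q - 6*sqrt(2))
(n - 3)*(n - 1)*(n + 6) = n^3 + 2*n^2 - 21*n + 18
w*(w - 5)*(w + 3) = w^3 - 2*w^2 - 15*w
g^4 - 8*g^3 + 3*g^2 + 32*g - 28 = (g - 7)*(g - 2)*(g - 1)*(g + 2)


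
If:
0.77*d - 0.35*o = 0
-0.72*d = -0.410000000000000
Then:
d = 0.57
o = 1.25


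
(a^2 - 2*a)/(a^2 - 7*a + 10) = a/(a - 5)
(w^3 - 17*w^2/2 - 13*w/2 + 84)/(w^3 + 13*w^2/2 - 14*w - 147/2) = (w - 8)/(w + 7)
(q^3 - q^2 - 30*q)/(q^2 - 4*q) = (q^2 - q - 30)/(q - 4)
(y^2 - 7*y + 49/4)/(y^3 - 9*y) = (y^2 - 7*y + 49/4)/(y*(y^2 - 9))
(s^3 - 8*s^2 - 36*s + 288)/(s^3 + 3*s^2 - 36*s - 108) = (s - 8)/(s + 3)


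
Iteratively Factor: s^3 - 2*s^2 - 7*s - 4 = (s - 4)*(s^2 + 2*s + 1) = (s - 4)*(s + 1)*(s + 1)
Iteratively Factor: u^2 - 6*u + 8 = (u - 2)*(u - 4)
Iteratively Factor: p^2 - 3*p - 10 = (p + 2)*(p - 5)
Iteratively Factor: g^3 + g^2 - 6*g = (g)*(g^2 + g - 6) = g*(g - 2)*(g + 3)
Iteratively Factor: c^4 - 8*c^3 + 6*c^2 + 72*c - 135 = (c - 3)*(c^3 - 5*c^2 - 9*c + 45) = (c - 3)^2*(c^2 - 2*c - 15) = (c - 3)^2*(c + 3)*(c - 5)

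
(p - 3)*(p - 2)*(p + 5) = p^3 - 19*p + 30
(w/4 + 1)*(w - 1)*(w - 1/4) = w^3/4 + 11*w^2/16 - 19*w/16 + 1/4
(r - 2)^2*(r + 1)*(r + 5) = r^4 + 2*r^3 - 15*r^2 + 4*r + 20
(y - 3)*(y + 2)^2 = y^3 + y^2 - 8*y - 12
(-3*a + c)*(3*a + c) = -9*a^2 + c^2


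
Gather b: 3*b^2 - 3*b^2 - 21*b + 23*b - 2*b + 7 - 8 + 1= 0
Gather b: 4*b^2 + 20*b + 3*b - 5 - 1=4*b^2 + 23*b - 6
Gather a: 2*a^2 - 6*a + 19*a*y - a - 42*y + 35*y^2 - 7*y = 2*a^2 + a*(19*y - 7) + 35*y^2 - 49*y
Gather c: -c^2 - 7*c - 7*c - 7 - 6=-c^2 - 14*c - 13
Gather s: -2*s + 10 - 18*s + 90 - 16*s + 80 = 180 - 36*s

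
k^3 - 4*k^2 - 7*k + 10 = (k - 5)*(k - 1)*(k + 2)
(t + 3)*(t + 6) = t^2 + 9*t + 18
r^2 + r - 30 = (r - 5)*(r + 6)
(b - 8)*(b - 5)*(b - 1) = b^3 - 14*b^2 + 53*b - 40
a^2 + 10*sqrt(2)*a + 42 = (a + 3*sqrt(2))*(a + 7*sqrt(2))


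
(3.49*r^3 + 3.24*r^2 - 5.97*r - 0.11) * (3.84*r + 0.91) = 13.4016*r^4 + 15.6175*r^3 - 19.9764*r^2 - 5.8551*r - 0.1001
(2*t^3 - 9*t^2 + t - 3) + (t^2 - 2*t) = 2*t^3 - 8*t^2 - t - 3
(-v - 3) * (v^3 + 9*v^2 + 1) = -v^4 - 12*v^3 - 27*v^2 - v - 3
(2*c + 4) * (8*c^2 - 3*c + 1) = 16*c^3 + 26*c^2 - 10*c + 4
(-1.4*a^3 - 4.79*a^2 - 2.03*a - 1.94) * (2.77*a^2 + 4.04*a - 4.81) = -3.878*a^5 - 18.9243*a^4 - 18.2407*a^3 + 9.4649*a^2 + 1.9267*a + 9.3314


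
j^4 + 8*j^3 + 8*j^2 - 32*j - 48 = (j - 2)*(j + 2)^2*(j + 6)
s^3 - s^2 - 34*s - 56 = (s - 7)*(s + 2)*(s + 4)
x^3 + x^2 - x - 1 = (x - 1)*(x + 1)^2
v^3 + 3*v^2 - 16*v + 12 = (v - 2)*(v - 1)*(v + 6)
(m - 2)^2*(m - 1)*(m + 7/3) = m^4 - 8*m^3/3 - 11*m^2/3 + 44*m/3 - 28/3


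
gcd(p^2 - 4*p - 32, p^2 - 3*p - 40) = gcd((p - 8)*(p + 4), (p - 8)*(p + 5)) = p - 8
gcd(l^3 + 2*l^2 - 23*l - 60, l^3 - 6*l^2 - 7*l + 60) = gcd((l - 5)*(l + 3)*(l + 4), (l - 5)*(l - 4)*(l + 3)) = l^2 - 2*l - 15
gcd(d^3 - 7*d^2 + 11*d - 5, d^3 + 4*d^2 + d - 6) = d - 1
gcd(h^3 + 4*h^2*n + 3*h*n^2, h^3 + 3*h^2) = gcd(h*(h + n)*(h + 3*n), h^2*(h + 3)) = h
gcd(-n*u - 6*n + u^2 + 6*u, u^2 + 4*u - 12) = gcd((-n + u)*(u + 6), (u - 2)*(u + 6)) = u + 6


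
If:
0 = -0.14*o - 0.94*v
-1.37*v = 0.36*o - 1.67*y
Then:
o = 10.7080491132333*y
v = -1.59481582537517*y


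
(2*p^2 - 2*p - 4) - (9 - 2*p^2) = 4*p^2 - 2*p - 13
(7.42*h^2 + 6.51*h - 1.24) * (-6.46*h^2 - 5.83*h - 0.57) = -47.9332*h^4 - 85.3132*h^3 - 34.1723*h^2 + 3.5185*h + 0.7068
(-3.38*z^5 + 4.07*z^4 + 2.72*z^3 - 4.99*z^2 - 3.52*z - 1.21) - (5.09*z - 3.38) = -3.38*z^5 + 4.07*z^4 + 2.72*z^3 - 4.99*z^2 - 8.61*z + 2.17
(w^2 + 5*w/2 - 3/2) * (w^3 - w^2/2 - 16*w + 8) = w^5 + 2*w^4 - 75*w^3/4 - 125*w^2/4 + 44*w - 12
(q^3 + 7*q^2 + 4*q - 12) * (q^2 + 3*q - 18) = q^5 + 10*q^4 + 7*q^3 - 126*q^2 - 108*q + 216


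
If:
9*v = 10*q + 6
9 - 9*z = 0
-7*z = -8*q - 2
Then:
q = 5/8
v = 49/36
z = 1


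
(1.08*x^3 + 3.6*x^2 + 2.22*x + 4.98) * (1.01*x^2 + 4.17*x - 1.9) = 1.0908*x^5 + 8.1396*x^4 + 15.2022*x^3 + 7.4472*x^2 + 16.5486*x - 9.462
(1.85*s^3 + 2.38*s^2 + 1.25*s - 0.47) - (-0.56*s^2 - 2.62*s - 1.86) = 1.85*s^3 + 2.94*s^2 + 3.87*s + 1.39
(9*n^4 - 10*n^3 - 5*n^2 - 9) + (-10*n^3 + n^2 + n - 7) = 9*n^4 - 20*n^3 - 4*n^2 + n - 16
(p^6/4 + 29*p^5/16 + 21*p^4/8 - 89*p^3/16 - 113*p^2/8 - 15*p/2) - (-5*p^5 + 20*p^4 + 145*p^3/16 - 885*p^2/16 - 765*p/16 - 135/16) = p^6/4 + 109*p^5/16 - 139*p^4/8 - 117*p^3/8 + 659*p^2/16 + 645*p/16 + 135/16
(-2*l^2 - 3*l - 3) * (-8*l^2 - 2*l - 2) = 16*l^4 + 28*l^3 + 34*l^2 + 12*l + 6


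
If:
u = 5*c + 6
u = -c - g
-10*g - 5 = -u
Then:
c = -61/65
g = -24/65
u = 17/13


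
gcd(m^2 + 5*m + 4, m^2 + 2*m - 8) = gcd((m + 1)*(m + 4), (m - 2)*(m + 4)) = m + 4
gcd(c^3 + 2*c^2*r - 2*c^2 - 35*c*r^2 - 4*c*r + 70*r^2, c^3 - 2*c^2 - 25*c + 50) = c - 2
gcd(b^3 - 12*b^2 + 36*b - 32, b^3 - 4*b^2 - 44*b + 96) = b^2 - 10*b + 16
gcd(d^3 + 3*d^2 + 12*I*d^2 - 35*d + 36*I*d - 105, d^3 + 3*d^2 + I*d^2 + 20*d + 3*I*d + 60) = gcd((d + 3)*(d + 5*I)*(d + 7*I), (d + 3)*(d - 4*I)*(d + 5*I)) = d^2 + d*(3 + 5*I) + 15*I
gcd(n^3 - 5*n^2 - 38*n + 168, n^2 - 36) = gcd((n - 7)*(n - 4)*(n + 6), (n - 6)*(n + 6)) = n + 6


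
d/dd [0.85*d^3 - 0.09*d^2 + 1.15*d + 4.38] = 2.55*d^2 - 0.18*d + 1.15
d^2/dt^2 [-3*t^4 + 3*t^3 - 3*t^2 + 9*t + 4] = -36*t^2 + 18*t - 6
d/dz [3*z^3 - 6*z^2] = 3*z*(3*z - 4)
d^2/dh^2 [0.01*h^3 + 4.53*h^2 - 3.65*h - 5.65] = 0.06*h + 9.06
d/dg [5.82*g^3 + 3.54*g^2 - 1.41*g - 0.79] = 17.46*g^2 + 7.08*g - 1.41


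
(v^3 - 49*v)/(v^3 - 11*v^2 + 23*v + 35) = v*(v + 7)/(v^2 - 4*v - 5)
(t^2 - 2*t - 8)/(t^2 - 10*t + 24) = (t + 2)/(t - 6)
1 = 1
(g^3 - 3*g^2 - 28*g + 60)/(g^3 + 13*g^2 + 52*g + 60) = (g^2 - 8*g + 12)/(g^2 + 8*g + 12)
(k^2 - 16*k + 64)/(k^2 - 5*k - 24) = (k - 8)/(k + 3)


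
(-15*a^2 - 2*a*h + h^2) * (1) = -15*a^2 - 2*a*h + h^2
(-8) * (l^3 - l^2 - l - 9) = -8*l^3 + 8*l^2 + 8*l + 72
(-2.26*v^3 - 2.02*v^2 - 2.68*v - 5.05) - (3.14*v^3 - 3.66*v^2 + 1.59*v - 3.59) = -5.4*v^3 + 1.64*v^2 - 4.27*v - 1.46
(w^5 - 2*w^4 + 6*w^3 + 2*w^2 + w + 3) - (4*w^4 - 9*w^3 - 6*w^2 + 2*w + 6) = w^5 - 6*w^4 + 15*w^3 + 8*w^2 - w - 3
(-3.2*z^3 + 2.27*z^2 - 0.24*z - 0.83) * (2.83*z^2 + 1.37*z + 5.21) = -9.056*z^5 + 2.0401*z^4 - 14.2413*z^3 + 9.149*z^2 - 2.3875*z - 4.3243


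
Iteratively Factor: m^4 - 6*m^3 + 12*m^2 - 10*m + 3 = (m - 1)*(m^3 - 5*m^2 + 7*m - 3) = (m - 1)^2*(m^2 - 4*m + 3) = (m - 1)^3*(m - 3)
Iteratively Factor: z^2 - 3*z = (z - 3)*(z)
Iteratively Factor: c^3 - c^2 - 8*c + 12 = (c - 2)*(c^2 + c - 6) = (c - 2)*(c + 3)*(c - 2)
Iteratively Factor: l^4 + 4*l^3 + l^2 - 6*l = (l + 2)*(l^3 + 2*l^2 - 3*l) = (l - 1)*(l + 2)*(l^2 + 3*l) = l*(l - 1)*(l + 2)*(l + 3)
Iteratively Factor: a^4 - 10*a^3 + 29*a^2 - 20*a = (a - 1)*(a^3 - 9*a^2 + 20*a) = a*(a - 1)*(a^2 - 9*a + 20) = a*(a - 5)*(a - 1)*(a - 4)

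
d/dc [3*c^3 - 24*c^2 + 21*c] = 9*c^2 - 48*c + 21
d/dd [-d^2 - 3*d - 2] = -2*d - 3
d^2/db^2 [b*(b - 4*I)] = 2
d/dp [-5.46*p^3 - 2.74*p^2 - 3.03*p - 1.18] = -16.38*p^2 - 5.48*p - 3.03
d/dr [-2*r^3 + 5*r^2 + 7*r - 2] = -6*r^2 + 10*r + 7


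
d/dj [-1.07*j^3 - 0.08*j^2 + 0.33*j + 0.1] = -3.21*j^2 - 0.16*j + 0.33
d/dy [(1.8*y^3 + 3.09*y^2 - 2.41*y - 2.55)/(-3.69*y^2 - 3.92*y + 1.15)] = (-6.642*y^4 - 14.112*y^3 - 14.7957*y^2 - 11.712*y - 12.7675)/(13.6161*y^4 + 28.9296*y^3 + 6.8794*y^2 - 9.016*y + 1.3225)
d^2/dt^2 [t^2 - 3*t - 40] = 2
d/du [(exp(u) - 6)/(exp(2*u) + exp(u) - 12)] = (-(exp(u) - 6)*(2*exp(u) + 1) + exp(2*u) + exp(u) - 12)*exp(u)/(exp(2*u) + exp(u) - 12)^2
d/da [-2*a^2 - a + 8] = -4*a - 1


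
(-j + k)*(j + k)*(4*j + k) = -4*j^3 - j^2*k + 4*j*k^2 + k^3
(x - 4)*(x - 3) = x^2 - 7*x + 12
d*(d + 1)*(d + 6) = d^3 + 7*d^2 + 6*d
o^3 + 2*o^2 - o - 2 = (o - 1)*(o + 1)*(o + 2)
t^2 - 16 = (t - 4)*(t + 4)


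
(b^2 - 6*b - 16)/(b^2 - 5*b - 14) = (b - 8)/(b - 7)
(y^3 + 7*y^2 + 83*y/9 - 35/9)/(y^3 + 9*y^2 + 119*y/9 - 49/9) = (y + 5)/(y + 7)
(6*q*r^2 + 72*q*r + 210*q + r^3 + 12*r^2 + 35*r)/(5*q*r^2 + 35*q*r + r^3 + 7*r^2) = (6*q*r + 30*q + r^2 + 5*r)/(r*(5*q + r))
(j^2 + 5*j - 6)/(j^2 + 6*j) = (j - 1)/j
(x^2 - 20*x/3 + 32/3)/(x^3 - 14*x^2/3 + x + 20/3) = (3*x - 8)/(3*x^2 - 2*x - 5)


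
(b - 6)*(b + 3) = b^2 - 3*b - 18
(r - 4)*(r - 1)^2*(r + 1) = r^4 - 5*r^3 + 3*r^2 + 5*r - 4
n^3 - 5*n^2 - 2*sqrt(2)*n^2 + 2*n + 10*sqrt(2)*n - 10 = (n - 5)*(n - sqrt(2))^2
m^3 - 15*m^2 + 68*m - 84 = (m - 7)*(m - 6)*(m - 2)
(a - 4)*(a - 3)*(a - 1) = a^3 - 8*a^2 + 19*a - 12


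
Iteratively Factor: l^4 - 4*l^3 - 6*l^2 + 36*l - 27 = (l - 3)*(l^3 - l^2 - 9*l + 9) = (l - 3)*(l + 3)*(l^2 - 4*l + 3) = (l - 3)^2*(l + 3)*(l - 1)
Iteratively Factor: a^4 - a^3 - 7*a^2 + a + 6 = (a + 2)*(a^3 - 3*a^2 - a + 3) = (a + 1)*(a + 2)*(a^2 - 4*a + 3) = (a - 3)*(a + 1)*(a + 2)*(a - 1)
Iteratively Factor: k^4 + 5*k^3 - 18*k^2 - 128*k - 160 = (k - 5)*(k^3 + 10*k^2 + 32*k + 32) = (k - 5)*(k + 4)*(k^2 + 6*k + 8) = (k - 5)*(k + 4)^2*(k + 2)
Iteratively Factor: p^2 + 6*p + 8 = (p + 4)*(p + 2)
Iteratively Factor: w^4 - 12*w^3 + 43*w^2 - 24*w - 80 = (w + 1)*(w^3 - 13*w^2 + 56*w - 80) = (w - 4)*(w + 1)*(w^2 - 9*w + 20) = (w - 5)*(w - 4)*(w + 1)*(w - 4)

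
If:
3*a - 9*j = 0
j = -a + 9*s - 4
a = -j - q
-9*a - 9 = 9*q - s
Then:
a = 231/85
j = 77/85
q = -308/85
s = 72/85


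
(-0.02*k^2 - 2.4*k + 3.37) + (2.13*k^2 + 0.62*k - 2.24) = 2.11*k^2 - 1.78*k + 1.13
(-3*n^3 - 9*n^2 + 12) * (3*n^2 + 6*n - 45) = -9*n^5 - 45*n^4 + 81*n^3 + 441*n^2 + 72*n - 540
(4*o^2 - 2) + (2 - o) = 4*o^2 - o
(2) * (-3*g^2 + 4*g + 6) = -6*g^2 + 8*g + 12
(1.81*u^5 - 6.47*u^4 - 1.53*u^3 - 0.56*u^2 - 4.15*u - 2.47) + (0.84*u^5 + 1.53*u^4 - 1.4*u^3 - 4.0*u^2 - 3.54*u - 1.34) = 2.65*u^5 - 4.94*u^4 - 2.93*u^3 - 4.56*u^2 - 7.69*u - 3.81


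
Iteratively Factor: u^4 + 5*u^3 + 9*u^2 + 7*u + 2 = (u + 1)*(u^3 + 4*u^2 + 5*u + 2) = (u + 1)*(u + 2)*(u^2 + 2*u + 1) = (u + 1)^2*(u + 2)*(u + 1)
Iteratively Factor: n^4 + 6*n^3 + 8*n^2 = (n + 4)*(n^3 + 2*n^2) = n*(n + 4)*(n^2 + 2*n) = n^2*(n + 4)*(n + 2)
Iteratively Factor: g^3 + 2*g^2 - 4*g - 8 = (g + 2)*(g^2 - 4) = (g - 2)*(g + 2)*(g + 2)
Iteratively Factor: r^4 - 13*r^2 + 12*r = (r + 4)*(r^3 - 4*r^2 + 3*r) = (r - 3)*(r + 4)*(r^2 - r) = r*(r - 3)*(r + 4)*(r - 1)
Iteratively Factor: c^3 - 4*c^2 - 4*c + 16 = (c + 2)*(c^2 - 6*c + 8) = (c - 2)*(c + 2)*(c - 4)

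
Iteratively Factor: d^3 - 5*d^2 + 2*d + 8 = (d + 1)*(d^2 - 6*d + 8) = (d - 4)*(d + 1)*(d - 2)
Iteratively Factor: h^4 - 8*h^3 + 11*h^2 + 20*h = (h - 5)*(h^3 - 3*h^2 - 4*h) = (h - 5)*(h - 4)*(h^2 + h) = h*(h - 5)*(h - 4)*(h + 1)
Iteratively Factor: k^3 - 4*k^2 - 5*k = (k + 1)*(k^2 - 5*k) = k*(k + 1)*(k - 5)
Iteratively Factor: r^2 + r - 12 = (r - 3)*(r + 4)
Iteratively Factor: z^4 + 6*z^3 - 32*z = (z)*(z^3 + 6*z^2 - 32) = z*(z - 2)*(z^2 + 8*z + 16) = z*(z - 2)*(z + 4)*(z + 4)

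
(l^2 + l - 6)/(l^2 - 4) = (l + 3)/(l + 2)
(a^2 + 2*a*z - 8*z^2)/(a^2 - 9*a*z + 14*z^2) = (-a - 4*z)/(-a + 7*z)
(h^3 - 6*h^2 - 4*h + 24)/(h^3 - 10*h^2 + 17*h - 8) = (h^3 - 6*h^2 - 4*h + 24)/(h^3 - 10*h^2 + 17*h - 8)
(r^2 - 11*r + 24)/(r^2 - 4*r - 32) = (r - 3)/(r + 4)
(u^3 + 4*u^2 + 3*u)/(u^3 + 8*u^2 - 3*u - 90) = u*(u^2 + 4*u + 3)/(u^3 + 8*u^2 - 3*u - 90)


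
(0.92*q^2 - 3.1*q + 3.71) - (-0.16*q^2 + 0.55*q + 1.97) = 1.08*q^2 - 3.65*q + 1.74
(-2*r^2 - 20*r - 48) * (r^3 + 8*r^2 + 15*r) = -2*r^5 - 36*r^4 - 238*r^3 - 684*r^2 - 720*r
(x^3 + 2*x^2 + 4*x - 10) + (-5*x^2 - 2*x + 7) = x^3 - 3*x^2 + 2*x - 3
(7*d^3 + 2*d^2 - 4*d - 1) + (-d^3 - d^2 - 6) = 6*d^3 + d^2 - 4*d - 7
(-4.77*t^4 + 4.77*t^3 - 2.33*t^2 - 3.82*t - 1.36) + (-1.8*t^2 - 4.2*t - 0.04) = -4.77*t^4 + 4.77*t^3 - 4.13*t^2 - 8.02*t - 1.4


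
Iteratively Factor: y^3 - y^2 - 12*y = (y + 3)*(y^2 - 4*y) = (y - 4)*(y + 3)*(y)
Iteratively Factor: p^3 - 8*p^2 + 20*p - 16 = (p - 2)*(p^2 - 6*p + 8) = (p - 4)*(p - 2)*(p - 2)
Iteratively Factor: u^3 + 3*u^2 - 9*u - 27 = (u + 3)*(u^2 - 9) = (u - 3)*(u + 3)*(u + 3)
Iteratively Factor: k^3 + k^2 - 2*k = (k)*(k^2 + k - 2) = k*(k + 2)*(k - 1)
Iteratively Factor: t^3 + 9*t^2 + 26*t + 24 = (t + 4)*(t^2 + 5*t + 6) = (t + 2)*(t + 4)*(t + 3)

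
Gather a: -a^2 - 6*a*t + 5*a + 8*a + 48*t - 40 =-a^2 + a*(13 - 6*t) + 48*t - 40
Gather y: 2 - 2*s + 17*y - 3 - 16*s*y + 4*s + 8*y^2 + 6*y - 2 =2*s + 8*y^2 + y*(23 - 16*s) - 3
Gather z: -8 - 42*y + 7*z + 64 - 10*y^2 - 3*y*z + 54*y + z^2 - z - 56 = -10*y^2 + 12*y + z^2 + z*(6 - 3*y)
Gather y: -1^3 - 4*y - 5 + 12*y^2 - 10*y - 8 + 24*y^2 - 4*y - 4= 36*y^2 - 18*y - 18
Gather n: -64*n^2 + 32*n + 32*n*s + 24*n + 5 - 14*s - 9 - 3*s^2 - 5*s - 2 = -64*n^2 + n*(32*s + 56) - 3*s^2 - 19*s - 6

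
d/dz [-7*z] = -7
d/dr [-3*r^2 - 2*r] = -6*r - 2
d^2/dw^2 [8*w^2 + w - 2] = 16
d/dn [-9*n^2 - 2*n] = -18*n - 2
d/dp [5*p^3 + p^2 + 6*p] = 15*p^2 + 2*p + 6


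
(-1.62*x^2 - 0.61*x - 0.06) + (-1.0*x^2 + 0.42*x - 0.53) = -2.62*x^2 - 0.19*x - 0.59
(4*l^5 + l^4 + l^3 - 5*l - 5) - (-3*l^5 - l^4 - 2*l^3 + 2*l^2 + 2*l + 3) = 7*l^5 + 2*l^4 + 3*l^3 - 2*l^2 - 7*l - 8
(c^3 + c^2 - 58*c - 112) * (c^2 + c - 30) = c^5 + 2*c^4 - 87*c^3 - 200*c^2 + 1628*c + 3360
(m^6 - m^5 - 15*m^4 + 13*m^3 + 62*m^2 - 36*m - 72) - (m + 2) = m^6 - m^5 - 15*m^4 + 13*m^3 + 62*m^2 - 37*m - 74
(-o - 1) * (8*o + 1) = -8*o^2 - 9*o - 1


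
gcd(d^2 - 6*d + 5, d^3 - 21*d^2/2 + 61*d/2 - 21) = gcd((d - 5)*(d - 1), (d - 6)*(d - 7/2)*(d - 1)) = d - 1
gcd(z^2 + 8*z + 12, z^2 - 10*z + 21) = 1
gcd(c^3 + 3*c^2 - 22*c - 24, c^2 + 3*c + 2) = c + 1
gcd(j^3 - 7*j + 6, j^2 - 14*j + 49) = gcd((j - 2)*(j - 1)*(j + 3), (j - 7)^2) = 1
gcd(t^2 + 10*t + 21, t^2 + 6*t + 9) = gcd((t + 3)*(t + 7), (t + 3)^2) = t + 3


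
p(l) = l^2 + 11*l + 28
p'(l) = 2*l + 11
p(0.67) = 35.82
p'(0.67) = 12.34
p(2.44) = 60.79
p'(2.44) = 15.88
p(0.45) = 33.15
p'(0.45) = 11.90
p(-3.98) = 0.06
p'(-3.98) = 3.04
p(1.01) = 40.13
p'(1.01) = 13.02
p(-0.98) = 18.18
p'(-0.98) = 9.04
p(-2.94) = 4.30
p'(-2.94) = 5.12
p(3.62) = 80.92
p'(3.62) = 18.24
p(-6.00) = -2.00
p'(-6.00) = -1.00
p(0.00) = 28.00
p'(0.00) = 11.00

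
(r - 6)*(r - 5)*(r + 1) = r^3 - 10*r^2 + 19*r + 30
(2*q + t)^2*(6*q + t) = 24*q^3 + 28*q^2*t + 10*q*t^2 + t^3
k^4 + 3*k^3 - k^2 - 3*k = k*(k - 1)*(k + 1)*(k + 3)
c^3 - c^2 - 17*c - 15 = (c - 5)*(c + 1)*(c + 3)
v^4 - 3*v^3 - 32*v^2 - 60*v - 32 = (v - 8)*(v + 1)*(v + 2)^2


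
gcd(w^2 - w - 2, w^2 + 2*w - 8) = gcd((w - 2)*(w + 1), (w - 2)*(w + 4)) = w - 2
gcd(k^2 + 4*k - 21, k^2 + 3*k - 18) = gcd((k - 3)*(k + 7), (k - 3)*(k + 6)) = k - 3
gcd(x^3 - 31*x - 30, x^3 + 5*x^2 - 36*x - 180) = x^2 - x - 30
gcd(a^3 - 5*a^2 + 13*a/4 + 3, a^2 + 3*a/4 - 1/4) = 1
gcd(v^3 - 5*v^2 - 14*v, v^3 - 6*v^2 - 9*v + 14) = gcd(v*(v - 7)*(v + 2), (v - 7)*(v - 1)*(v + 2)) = v^2 - 5*v - 14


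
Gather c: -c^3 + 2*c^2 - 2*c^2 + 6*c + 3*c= -c^3 + 9*c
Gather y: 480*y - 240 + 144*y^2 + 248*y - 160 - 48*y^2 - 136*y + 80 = 96*y^2 + 592*y - 320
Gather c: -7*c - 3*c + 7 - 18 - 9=-10*c - 20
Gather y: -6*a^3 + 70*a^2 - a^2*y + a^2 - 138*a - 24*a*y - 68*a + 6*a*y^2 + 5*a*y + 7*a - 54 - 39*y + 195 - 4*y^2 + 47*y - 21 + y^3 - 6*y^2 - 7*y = -6*a^3 + 71*a^2 - 199*a + y^3 + y^2*(6*a - 10) + y*(-a^2 - 19*a + 1) + 120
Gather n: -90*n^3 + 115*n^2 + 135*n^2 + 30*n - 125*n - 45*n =-90*n^3 + 250*n^2 - 140*n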